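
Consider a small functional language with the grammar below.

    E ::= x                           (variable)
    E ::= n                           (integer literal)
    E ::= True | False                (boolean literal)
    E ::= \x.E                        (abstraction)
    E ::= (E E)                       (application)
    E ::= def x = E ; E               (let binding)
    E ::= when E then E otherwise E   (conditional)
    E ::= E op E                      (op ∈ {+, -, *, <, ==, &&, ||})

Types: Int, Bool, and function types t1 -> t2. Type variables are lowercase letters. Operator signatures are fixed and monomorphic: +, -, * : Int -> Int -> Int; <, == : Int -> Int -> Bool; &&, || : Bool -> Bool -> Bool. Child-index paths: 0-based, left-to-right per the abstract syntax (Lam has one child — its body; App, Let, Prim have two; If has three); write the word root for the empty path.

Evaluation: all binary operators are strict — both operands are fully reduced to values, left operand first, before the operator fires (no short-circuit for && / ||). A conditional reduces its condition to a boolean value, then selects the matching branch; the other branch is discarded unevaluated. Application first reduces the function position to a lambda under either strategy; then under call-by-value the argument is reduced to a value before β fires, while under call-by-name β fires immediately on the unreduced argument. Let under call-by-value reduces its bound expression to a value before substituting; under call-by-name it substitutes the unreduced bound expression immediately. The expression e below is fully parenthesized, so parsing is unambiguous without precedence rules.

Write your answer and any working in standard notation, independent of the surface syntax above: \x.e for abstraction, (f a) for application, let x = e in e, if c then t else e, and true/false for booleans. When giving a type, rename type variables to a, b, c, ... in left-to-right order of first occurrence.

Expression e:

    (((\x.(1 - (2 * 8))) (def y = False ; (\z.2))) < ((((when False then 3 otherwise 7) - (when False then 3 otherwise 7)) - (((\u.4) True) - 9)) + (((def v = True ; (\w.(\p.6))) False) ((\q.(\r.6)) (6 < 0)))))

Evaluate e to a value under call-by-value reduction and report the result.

Derivation:
step 0: (((\x.(1 - (2 * 8))) (let y = false in (\z.2))) < ((((if false then 3 else 7) - (if false then 3 else 7)) - (((\u.4) true) - 9)) + (((let v = true in (\w.(\p.6))) false) ((\q.(\r.6)) (6 < 0)))))
step 1: [let@0.1] (((\x.(1 - (2 * 8))) (\z.2)) < ((((if false then 3 else 7) - (if false then 3 else 7)) - (((\u.4) true) - 9)) + (((let v = true in (\w.(\p.6))) false) ((\q.(\r.6)) (6 < 0)))))
step 2: [beta@0] ((1 - (2 * 8)) < ((((if false then 3 else 7) - (if false then 3 else 7)) - (((\u.4) true) - 9)) + (((let v = true in (\w.(\p.6))) false) ((\q.(\r.6)) (6 < 0)))))
step 3: [delta@0.1] ((1 - 16) < ((((if false then 3 else 7) - (if false then 3 else 7)) - (((\u.4) true) - 9)) + (((let v = true in (\w.(\p.6))) false) ((\q.(\r.6)) (6 < 0)))))
step 4: [delta@0] (-15 < ((((if false then 3 else 7) - (if false then 3 else 7)) - (((\u.4) true) - 9)) + (((let v = true in (\w.(\p.6))) false) ((\q.(\r.6)) (6 < 0)))))
step 5: [if@1.0.0.0] (-15 < (((7 - (if false then 3 else 7)) - (((\u.4) true) - 9)) + (((let v = true in (\w.(\p.6))) false) ((\q.(\r.6)) (6 < 0)))))
step 6: [if@1.0.0.1] (-15 < (((7 - 7) - (((\u.4) true) - 9)) + (((let v = true in (\w.(\p.6))) false) ((\q.(\r.6)) (6 < 0)))))
step 7: [delta@1.0.0] (-15 < ((0 - (((\u.4) true) - 9)) + (((let v = true in (\w.(\p.6))) false) ((\q.(\r.6)) (6 < 0)))))
step 8: [beta@1.0.1.0] (-15 < ((0 - (4 - 9)) + (((let v = true in (\w.(\p.6))) false) ((\q.(\r.6)) (6 < 0)))))
step 9: [delta@1.0.1] (-15 < ((0 - -5) + (((let v = true in (\w.(\p.6))) false) ((\q.(\r.6)) (6 < 0)))))
step 10: [delta@1.0] (-15 < (5 + (((let v = true in (\w.(\p.6))) false) ((\q.(\r.6)) (6 < 0)))))
step 11: [let@1.1.0.0] (-15 < (5 + (((\w.(\p.6)) false) ((\q.(\r.6)) (6 < 0)))))
step 12: [beta@1.1.0] (-15 < (5 + ((\p.6) ((\q.(\r.6)) (6 < 0)))))
step 13: [delta@1.1.1.1] (-15 < (5 + ((\p.6) ((\q.(\r.6)) false))))
step 14: [beta@1.1.1] (-15 < (5 + ((\p.6) (\r.6))))
step 15: [beta@1.1] (-15 < (5 + 6))
step 16: [delta@1] (-15 < 11)
step 17: [delta@root] true

Answer: true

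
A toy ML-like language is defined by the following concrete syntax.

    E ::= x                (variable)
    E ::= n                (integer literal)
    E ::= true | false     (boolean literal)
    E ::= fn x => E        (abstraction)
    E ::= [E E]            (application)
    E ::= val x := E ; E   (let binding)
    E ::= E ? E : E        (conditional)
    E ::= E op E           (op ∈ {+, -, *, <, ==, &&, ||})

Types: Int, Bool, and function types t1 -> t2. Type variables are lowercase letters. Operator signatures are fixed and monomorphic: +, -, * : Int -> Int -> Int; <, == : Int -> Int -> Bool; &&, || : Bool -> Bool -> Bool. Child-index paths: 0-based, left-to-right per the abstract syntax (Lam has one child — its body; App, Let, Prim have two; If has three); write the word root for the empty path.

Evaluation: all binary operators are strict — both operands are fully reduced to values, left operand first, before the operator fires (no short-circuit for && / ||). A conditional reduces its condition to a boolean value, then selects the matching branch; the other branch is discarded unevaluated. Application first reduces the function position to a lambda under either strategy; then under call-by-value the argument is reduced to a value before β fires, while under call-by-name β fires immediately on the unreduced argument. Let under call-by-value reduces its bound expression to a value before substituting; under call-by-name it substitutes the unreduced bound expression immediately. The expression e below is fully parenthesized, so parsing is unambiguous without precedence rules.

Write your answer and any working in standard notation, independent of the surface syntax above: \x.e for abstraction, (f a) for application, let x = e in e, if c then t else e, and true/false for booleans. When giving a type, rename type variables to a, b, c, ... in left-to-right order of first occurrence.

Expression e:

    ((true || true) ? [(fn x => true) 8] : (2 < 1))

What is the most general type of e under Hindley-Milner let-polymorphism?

Trace:
  unify Bool ~ Bool
  unify Bool ~ Bool
  unify Bool ~ Bool
\x._ : a -> Bool
  unify a -> Bool ~ Int -> b
  unify a ~ Int
  unify Bool ~ b
_ _ : Bool
  unify Int ~ Int
  unify Int ~ Int
  unify Bool ~ Bool

Answer: Bool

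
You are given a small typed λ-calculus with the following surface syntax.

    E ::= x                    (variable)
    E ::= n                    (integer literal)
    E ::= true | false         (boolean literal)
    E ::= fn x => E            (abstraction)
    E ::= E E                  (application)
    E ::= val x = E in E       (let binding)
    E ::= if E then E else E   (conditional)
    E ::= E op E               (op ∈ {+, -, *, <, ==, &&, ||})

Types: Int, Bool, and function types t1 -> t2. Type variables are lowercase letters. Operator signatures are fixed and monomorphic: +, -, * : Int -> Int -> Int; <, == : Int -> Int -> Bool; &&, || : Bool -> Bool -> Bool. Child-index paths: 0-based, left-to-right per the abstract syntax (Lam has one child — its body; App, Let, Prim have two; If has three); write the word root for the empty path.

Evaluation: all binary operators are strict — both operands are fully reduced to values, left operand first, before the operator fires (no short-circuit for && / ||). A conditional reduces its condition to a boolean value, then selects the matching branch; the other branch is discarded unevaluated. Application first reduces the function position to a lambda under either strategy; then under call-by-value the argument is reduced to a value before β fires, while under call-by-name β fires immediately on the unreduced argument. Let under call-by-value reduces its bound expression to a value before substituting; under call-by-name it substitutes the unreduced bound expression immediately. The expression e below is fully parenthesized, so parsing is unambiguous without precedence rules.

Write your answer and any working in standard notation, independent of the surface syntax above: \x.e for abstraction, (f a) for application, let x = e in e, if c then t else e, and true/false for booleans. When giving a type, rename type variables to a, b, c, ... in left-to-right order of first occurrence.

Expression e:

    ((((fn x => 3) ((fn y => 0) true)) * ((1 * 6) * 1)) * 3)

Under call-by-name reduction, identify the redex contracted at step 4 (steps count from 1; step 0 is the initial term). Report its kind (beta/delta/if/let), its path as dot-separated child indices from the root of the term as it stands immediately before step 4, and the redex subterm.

Derivation:
step 0: ((((\x.3) ((\y.0) true)) * ((1 * 6) * 1)) * 3)
step 1: [beta@0.0] ((3 * ((1 * 6) * 1)) * 3)
step 2: [delta@0.1.0] ((3 * (6 * 1)) * 3)
step 3: [delta@0.1] ((3 * 6) * 3)
step 4: [delta@0] (18 * 3)

Answer: delta at 0 : (3 * 6)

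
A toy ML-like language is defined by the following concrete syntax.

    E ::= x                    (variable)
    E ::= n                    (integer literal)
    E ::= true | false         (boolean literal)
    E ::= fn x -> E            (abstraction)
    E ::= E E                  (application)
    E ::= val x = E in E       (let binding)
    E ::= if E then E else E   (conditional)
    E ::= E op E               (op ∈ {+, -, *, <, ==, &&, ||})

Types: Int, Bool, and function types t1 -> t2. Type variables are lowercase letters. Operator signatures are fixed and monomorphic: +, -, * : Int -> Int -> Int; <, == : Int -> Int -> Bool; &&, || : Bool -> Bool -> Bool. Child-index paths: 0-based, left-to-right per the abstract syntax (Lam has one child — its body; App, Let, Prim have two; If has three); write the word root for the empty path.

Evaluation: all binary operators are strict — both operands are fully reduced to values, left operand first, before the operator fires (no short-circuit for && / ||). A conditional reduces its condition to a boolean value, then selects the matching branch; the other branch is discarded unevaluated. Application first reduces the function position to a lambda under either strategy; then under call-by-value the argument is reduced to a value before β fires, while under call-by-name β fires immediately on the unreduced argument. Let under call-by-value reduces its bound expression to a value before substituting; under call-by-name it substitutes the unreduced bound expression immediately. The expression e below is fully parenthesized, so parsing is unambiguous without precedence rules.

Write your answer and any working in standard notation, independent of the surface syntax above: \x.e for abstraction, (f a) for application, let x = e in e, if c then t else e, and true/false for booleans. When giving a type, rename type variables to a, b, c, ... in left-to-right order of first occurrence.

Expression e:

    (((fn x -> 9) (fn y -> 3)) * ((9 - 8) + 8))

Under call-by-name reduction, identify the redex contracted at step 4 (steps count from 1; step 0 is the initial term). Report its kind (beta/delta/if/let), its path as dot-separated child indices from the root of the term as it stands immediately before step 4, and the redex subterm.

Answer: delta at root : (9 * 9)

Working:
step 0: (((\x.9) (\y.3)) * ((9 - 8) + 8))
step 1: [beta@0] (9 * ((9 - 8) + 8))
step 2: [delta@1.0] (9 * (1 + 8))
step 3: [delta@1] (9 * 9)
step 4: [delta@root] 81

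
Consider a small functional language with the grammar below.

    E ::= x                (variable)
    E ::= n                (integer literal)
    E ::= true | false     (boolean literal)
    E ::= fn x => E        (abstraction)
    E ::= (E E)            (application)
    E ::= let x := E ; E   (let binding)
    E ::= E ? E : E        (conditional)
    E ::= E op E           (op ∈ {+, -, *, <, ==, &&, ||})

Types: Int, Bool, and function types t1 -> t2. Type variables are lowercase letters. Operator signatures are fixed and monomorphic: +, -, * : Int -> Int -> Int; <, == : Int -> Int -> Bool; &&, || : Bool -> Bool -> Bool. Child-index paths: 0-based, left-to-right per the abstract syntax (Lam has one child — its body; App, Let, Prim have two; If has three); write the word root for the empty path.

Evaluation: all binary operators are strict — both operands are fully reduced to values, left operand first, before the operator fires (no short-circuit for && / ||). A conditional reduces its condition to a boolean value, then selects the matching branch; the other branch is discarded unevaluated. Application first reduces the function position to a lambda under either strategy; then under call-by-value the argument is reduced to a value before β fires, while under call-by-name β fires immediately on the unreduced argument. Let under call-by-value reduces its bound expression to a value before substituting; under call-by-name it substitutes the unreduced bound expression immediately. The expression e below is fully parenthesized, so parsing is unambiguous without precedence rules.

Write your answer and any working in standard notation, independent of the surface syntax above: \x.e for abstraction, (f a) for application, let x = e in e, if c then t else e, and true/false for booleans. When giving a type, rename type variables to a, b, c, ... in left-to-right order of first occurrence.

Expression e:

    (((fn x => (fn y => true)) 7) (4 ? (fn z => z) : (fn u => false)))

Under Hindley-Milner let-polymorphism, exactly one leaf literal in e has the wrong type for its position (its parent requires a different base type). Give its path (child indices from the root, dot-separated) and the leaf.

Answer: 1.0 : 4

Trace:
\y._ : b -> Bool
\x._ : a -> b -> Bool
  unify a -> b -> Bool ~ Int -> c
  unify a ~ Int
  unify b -> Bool ~ c
_ _ : b -> Bool
  unify Int ~ Bool
  FAIL: mismatch Int ~ Bool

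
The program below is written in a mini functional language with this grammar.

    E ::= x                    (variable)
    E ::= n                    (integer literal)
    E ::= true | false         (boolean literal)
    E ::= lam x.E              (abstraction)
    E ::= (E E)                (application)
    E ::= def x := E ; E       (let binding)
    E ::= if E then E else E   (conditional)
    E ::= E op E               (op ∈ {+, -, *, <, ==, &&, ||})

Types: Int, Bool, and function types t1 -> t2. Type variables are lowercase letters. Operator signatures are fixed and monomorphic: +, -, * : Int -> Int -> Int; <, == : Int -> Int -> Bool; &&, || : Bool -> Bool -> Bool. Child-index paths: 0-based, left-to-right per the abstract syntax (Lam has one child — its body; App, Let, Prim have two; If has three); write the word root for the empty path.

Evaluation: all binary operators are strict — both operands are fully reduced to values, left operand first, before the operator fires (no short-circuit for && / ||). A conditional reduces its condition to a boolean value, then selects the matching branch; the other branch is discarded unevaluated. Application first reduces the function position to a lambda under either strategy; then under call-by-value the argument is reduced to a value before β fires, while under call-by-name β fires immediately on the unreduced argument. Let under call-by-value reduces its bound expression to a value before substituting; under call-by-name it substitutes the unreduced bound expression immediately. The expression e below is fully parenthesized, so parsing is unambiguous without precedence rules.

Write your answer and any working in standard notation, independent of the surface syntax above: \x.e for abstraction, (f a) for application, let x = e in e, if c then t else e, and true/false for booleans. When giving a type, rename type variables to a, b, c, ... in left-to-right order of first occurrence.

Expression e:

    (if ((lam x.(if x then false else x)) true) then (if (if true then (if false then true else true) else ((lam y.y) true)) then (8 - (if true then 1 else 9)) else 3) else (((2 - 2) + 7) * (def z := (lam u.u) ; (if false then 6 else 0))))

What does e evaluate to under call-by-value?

Trace:
step 0: (if ((\x.(if x then false else x)) true) then (if (if true then (if false then true else true) else ((\y.y) true)) then (8 - (if true then 1 else 9)) else 3) else (((2 - 2) + 7) * (let z = (\u.u) in (if false then 6 else 0))))
step 1: [beta@0] (if (if true then false else true) then (if (if true then (if false then true else true) else ((\y.y) true)) then (8 - (if true then 1 else 9)) else 3) else (((2 - 2) + 7) * (let z = (\u.u) in (if false then 6 else 0))))
step 2: [if@0] (if false then (if (if true then (if false then true else true) else ((\y.y) true)) then (8 - (if true then 1 else 9)) else 3) else (((2 - 2) + 7) * (let z = (\u.u) in (if false then 6 else 0))))
step 3: [if@root] (((2 - 2) + 7) * (let z = (\u.u) in (if false then 6 else 0)))
step 4: [delta@0.0] ((0 + 7) * (let z = (\u.u) in (if false then 6 else 0)))
step 5: [delta@0] (7 * (let z = (\u.u) in (if false then 6 else 0)))
step 6: [let@1] (7 * (if false then 6 else 0))
step 7: [if@1] (7 * 0)
step 8: [delta@root] 0

Answer: 0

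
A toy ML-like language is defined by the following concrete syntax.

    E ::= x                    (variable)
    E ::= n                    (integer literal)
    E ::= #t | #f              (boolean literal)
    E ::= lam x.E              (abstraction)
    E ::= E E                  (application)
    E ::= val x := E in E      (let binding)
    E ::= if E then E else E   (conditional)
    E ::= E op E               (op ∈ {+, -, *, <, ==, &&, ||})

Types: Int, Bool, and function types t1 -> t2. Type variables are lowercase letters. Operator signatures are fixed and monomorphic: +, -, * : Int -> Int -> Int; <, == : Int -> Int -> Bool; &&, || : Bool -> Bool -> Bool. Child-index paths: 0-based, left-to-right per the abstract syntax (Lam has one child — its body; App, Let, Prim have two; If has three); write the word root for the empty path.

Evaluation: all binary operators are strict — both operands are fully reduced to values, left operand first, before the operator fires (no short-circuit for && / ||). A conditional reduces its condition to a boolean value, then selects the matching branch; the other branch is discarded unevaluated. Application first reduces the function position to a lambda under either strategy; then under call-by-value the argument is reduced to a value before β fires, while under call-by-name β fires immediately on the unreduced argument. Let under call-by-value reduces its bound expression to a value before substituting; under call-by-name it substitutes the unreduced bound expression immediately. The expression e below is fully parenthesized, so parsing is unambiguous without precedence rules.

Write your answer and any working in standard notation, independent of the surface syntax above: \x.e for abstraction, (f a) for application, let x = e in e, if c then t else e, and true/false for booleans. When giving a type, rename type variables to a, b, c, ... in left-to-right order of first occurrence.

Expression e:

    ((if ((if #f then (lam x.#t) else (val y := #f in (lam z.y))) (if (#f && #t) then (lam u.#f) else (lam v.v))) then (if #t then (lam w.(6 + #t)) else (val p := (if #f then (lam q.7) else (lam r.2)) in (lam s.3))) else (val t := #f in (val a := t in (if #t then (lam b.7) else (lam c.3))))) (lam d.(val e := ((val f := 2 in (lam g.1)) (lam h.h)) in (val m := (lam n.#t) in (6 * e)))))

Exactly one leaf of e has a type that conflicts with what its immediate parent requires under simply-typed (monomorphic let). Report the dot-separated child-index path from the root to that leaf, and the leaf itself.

Working:
  unify Bool ~ Bool
\x._ : a -> Bool
let y : Bool
y : Bool
\z._ : b -> Bool
  unify a -> Bool ~ b -> Bool
  unify a ~ b
  unify Bool ~ Bool
  unify Bool ~ Bool
  unify Bool ~ Bool
  unify Bool ~ Bool
\u._ : c -> Bool
v : d
\v._ : d -> d
  unify c -> Bool ~ d -> d
  unify c ~ d
  unify Bool ~ d
  unify b -> Bool ~ (Bool -> Bool) -> e
  unify b ~ Bool -> Bool
  unify Bool ~ e
_ _ : Bool
  unify Bool ~ Bool
  unify Bool ~ Bool
  unify Int ~ Int
  unify Bool ~ Int
  FAIL: mismatch Bool ~ Int

Answer: 0.1.1.0.1 : true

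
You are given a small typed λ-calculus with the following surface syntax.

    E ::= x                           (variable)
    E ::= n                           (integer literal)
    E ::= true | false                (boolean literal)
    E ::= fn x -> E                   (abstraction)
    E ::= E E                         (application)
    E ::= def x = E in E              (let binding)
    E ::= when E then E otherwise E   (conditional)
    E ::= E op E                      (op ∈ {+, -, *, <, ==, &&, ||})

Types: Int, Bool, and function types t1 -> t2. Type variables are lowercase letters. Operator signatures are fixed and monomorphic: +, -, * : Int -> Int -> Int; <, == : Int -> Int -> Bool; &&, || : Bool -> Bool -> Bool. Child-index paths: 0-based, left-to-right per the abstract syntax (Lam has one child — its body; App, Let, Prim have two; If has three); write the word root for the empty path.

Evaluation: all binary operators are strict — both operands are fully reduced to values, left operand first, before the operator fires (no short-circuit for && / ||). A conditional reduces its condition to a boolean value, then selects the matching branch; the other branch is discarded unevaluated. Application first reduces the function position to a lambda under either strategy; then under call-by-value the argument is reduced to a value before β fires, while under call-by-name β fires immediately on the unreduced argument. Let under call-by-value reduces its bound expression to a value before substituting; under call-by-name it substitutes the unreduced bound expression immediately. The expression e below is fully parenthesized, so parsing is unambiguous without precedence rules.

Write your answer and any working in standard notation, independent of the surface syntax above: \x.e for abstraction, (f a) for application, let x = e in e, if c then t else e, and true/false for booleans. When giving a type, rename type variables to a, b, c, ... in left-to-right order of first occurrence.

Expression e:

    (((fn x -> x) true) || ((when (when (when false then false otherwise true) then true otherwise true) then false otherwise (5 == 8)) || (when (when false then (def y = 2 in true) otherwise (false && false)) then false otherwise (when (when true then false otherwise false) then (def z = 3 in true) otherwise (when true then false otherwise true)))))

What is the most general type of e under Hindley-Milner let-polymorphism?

Answer: Bool

Working:
x : a
\x._ : a -> a
  unify a -> a ~ Bool -> b
  unify a ~ Bool
  unify Bool ~ b
_ _ : Bool
  unify Bool ~ Bool
  unify Bool ~ Bool
  unify Bool ~ Bool
  unify Bool ~ Bool
  unify Bool ~ Bool
  unify Bool ~ Bool
  unify Int ~ Int
  unify Int ~ Int
  unify Bool ~ Bool
  unify Bool ~ Bool
  unify Bool ~ Bool
let y : Int
  unify Bool ~ Bool
  unify Bool ~ Bool
  unify Bool ~ Bool
  unify Bool ~ Bool
  unify Bool ~ Bool
  unify Bool ~ Bool
  unify Bool ~ Bool
let z : Int
  unify Bool ~ Bool
  unify Bool ~ Bool
  unify Bool ~ Bool
  unify Bool ~ Bool
  unify Bool ~ Bool
  unify Bool ~ Bool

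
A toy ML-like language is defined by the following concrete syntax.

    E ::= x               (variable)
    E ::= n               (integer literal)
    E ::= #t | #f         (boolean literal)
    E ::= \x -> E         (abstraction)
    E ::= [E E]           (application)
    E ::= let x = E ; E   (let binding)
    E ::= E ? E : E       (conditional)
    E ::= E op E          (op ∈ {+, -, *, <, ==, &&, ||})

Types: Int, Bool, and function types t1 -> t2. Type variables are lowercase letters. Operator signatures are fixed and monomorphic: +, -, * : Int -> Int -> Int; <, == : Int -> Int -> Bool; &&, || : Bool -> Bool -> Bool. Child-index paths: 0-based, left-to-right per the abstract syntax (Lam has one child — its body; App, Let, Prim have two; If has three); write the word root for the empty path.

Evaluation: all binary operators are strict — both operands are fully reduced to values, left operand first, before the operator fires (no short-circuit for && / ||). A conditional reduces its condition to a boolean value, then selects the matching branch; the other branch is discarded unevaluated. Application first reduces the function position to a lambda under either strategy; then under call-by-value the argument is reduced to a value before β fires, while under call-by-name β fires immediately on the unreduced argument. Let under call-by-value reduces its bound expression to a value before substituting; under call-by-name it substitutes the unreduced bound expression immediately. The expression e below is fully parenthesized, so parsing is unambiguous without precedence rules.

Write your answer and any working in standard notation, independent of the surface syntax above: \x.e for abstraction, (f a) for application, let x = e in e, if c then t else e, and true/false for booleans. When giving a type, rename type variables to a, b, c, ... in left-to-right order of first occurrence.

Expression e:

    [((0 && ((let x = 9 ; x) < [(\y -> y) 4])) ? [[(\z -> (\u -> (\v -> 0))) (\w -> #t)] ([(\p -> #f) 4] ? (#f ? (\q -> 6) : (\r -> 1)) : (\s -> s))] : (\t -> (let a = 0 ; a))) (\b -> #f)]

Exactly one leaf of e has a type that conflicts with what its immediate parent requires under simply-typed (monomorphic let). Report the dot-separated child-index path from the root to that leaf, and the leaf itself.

Derivation:
  unify Int ~ Bool
  FAIL: mismatch Int ~ Bool

Answer: 0.0.0 : 0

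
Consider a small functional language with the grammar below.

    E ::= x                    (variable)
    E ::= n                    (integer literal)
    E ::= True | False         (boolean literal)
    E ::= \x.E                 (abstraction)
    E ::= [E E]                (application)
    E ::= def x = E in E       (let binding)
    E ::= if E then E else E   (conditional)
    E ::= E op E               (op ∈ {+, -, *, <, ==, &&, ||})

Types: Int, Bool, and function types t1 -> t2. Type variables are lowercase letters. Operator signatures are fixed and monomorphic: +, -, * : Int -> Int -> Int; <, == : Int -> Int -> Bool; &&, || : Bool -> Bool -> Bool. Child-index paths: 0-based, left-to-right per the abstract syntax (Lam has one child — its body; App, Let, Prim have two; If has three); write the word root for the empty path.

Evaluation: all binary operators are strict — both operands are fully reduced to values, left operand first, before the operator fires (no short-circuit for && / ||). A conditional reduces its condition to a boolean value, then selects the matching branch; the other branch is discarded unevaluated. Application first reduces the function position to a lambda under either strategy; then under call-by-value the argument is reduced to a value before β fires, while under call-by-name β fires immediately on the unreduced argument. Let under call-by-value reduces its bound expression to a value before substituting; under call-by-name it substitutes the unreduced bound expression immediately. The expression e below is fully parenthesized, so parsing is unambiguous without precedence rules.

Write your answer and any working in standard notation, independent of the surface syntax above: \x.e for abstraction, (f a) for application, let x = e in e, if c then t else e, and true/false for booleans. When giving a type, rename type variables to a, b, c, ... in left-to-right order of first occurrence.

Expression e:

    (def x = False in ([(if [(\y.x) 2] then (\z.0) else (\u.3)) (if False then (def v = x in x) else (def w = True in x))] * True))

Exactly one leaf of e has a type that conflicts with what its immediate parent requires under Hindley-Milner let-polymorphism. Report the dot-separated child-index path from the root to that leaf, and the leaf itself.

Derivation:
let x : Bool
x : Bool
\y._ : a -> Bool
  unify a -> Bool ~ Int -> b
  unify a ~ Int
  unify Bool ~ b
_ _ : Bool
  unify Bool ~ Bool
\z._ : c -> Int
\u._ : d -> Int
  unify c -> Int ~ d -> Int
  unify c ~ d
  unify Int ~ Int
  unify Bool ~ Bool
x : Bool
let v : Bool
x : Bool
let w : Bool
x : Bool
  unify Bool ~ Bool
  unify d -> Int ~ Bool -> e
  unify d ~ Bool
  unify Int ~ e
_ _ : Int
  unify Int ~ Int
  unify Bool ~ Int
  FAIL: mismatch Bool ~ Int

Answer: 1.1 : true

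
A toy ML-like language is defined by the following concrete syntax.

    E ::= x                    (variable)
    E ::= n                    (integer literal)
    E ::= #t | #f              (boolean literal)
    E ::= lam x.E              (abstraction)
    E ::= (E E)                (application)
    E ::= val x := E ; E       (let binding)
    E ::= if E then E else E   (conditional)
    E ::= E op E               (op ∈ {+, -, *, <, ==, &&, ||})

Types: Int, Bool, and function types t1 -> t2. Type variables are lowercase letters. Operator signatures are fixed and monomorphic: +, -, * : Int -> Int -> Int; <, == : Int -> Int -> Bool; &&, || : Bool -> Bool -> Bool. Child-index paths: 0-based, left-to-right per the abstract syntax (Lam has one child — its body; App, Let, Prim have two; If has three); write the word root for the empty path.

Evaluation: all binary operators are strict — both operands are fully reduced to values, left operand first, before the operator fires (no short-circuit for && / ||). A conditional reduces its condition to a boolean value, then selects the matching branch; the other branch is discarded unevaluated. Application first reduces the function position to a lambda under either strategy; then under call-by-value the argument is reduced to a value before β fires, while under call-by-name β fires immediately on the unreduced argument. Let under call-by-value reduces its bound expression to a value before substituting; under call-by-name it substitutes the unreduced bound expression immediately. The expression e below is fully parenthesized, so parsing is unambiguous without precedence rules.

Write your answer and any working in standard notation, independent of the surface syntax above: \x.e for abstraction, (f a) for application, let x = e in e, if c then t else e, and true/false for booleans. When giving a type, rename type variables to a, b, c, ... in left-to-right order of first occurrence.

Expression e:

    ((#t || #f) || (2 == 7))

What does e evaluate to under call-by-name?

Answer: true

Trace:
step 0: ((true || false) || (2 == 7))
step 1: [delta@0] (true || (2 == 7))
step 2: [delta@1] (true || false)
step 3: [delta@root] true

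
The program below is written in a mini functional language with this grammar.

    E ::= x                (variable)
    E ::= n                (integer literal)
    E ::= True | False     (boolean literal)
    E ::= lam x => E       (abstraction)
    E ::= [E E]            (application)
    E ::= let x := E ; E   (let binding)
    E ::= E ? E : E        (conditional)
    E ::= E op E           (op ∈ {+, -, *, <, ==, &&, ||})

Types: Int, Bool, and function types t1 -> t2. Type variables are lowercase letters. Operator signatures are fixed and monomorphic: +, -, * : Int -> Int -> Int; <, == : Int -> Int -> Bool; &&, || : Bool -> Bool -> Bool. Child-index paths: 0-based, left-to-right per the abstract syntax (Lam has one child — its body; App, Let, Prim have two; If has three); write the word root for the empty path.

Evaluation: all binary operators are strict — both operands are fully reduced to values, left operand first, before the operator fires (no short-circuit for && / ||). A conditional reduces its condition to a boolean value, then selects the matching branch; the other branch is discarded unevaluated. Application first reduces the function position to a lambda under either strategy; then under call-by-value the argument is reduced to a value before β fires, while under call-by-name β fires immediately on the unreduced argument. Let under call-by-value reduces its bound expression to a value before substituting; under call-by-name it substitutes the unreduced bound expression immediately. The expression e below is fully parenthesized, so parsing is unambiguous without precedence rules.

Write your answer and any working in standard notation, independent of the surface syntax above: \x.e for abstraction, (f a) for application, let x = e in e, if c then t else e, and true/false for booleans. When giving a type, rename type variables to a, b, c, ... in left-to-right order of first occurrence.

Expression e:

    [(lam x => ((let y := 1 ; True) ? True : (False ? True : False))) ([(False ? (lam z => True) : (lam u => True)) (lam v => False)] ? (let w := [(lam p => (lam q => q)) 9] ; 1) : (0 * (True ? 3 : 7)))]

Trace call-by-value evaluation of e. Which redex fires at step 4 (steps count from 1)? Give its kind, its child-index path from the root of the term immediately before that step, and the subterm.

Working:
step 0: ((\x.(if (let y = 1 in true) then true else (if false then true else false))) (if ((if false then (\z.true) else (\u.true)) (\v.false)) then (let w = ((\p.(\q.q)) 9) in 1) else (0 * (if true then 3 else 7))))
step 1: [if@1.0.0] ((\x.(if (let y = 1 in true) then true else (if false then true else false))) (if ((\u.true) (\v.false)) then (let w = ((\p.(\q.q)) 9) in 1) else (0 * (if true then 3 else 7))))
step 2: [beta@1.0] ((\x.(if (let y = 1 in true) then true else (if false then true else false))) (if true then (let w = ((\p.(\q.q)) 9) in 1) else (0 * (if true then 3 else 7))))
step 3: [if@1] ((\x.(if (let y = 1 in true) then true else (if false then true else false))) (let w = ((\p.(\q.q)) 9) in 1))
step 4: [beta@1.0] ((\x.(if (let y = 1 in true) then true else (if false then true else false))) (let w = (\q.q) in 1))

Answer: beta at 1.0 : ((\p.(\q.q)) 9)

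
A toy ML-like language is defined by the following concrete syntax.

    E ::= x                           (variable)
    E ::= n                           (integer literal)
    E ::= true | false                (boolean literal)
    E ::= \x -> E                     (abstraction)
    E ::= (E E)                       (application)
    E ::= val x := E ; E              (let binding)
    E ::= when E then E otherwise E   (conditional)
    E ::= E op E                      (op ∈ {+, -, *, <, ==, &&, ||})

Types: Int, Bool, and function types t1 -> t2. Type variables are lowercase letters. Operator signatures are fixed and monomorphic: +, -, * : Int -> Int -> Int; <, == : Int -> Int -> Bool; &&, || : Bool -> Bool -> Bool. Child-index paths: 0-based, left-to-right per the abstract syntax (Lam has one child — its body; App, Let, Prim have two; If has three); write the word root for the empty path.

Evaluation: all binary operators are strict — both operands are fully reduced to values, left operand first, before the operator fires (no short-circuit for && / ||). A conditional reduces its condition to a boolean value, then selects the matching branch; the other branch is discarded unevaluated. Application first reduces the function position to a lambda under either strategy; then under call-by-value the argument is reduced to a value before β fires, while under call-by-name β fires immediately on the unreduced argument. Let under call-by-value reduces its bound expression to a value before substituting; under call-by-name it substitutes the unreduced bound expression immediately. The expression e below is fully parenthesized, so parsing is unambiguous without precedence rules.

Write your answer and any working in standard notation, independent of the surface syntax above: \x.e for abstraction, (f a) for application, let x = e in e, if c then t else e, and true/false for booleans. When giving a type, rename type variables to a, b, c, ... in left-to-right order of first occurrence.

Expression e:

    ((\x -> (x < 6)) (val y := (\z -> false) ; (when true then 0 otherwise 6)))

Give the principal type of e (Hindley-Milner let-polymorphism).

Trace:
x : a
  unify a ~ Int
  unify Int ~ Int
\x._ : Int -> Bool
\z._ : b -> Bool
let y : forall. b -> Bool
  unify Bool ~ Bool
  unify Int ~ Int
  unify Int -> Bool ~ Int -> c
  unify Int ~ Int
  unify Bool ~ c
_ _ : Bool

Answer: Bool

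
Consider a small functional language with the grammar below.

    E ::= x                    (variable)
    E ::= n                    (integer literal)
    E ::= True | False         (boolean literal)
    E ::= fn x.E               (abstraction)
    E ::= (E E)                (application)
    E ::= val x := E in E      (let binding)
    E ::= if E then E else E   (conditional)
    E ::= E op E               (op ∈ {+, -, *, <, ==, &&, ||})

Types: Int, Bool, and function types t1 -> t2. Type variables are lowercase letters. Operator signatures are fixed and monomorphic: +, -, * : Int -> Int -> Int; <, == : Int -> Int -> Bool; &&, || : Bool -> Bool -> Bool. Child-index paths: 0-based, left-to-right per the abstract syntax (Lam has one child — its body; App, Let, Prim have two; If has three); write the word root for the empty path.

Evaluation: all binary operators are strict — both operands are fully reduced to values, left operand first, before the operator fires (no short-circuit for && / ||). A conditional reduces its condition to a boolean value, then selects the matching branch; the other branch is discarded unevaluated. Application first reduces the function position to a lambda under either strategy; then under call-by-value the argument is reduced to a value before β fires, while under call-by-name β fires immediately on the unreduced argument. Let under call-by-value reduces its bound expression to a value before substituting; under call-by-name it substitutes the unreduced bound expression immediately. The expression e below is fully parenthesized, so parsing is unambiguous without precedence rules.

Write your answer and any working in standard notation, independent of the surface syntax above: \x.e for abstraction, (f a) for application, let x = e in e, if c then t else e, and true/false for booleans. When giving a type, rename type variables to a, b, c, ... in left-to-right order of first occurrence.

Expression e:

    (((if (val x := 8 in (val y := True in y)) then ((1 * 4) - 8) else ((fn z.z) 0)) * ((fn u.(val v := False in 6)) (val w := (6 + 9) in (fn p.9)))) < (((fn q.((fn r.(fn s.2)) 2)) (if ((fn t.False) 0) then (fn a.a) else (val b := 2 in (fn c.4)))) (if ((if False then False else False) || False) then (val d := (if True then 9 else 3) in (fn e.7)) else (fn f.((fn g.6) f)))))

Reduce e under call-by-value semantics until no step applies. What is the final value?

Derivation:
step 0: (((if (let x = 8 in (let y = true in y)) then ((1 * 4) - 8) else ((\z.z) 0)) * ((\u.(let v = false in 6)) (let w = (6 + 9) in (\p.9)))) < (((\q.((\r.(\s.2)) 2)) (if ((\t.false) 0) then (\a.a) else (let b = 2 in (\c.4)))) (if ((if false then false else false) || false) then (let d = (if true then 9 else 3) in (\e.7)) else (\f.((\g.6) f)))))
step 1: [let@0.0.0] (((if (let y = true in y) then ((1 * 4) - 8) else ((\z.z) 0)) * ((\u.(let v = false in 6)) (let w = (6 + 9) in (\p.9)))) < (((\q.((\r.(\s.2)) 2)) (if ((\t.false) 0) then (\a.a) else (let b = 2 in (\c.4)))) (if ((if false then false else false) || false) then (let d = (if true then 9 else 3) in (\e.7)) else (\f.((\g.6) f)))))
step 2: [let@0.0.0] (((if true then ((1 * 4) - 8) else ((\z.z) 0)) * ((\u.(let v = false in 6)) (let w = (6 + 9) in (\p.9)))) < (((\q.((\r.(\s.2)) 2)) (if ((\t.false) 0) then (\a.a) else (let b = 2 in (\c.4)))) (if ((if false then false else false) || false) then (let d = (if true then 9 else 3) in (\e.7)) else (\f.((\g.6) f)))))
step 3: [if@0.0] ((((1 * 4) - 8) * ((\u.(let v = false in 6)) (let w = (6 + 9) in (\p.9)))) < (((\q.((\r.(\s.2)) 2)) (if ((\t.false) 0) then (\a.a) else (let b = 2 in (\c.4)))) (if ((if false then false else false) || false) then (let d = (if true then 9 else 3) in (\e.7)) else (\f.((\g.6) f)))))
step 4: [delta@0.0.0] (((4 - 8) * ((\u.(let v = false in 6)) (let w = (6 + 9) in (\p.9)))) < (((\q.((\r.(\s.2)) 2)) (if ((\t.false) 0) then (\a.a) else (let b = 2 in (\c.4)))) (if ((if false then false else false) || false) then (let d = (if true then 9 else 3) in (\e.7)) else (\f.((\g.6) f)))))
step 5: [delta@0.0] ((-4 * ((\u.(let v = false in 6)) (let w = (6 + 9) in (\p.9)))) < (((\q.((\r.(\s.2)) 2)) (if ((\t.false) 0) then (\a.a) else (let b = 2 in (\c.4)))) (if ((if false then false else false) || false) then (let d = (if true then 9 else 3) in (\e.7)) else (\f.((\g.6) f)))))
step 6: [delta@0.1.1.0] ((-4 * ((\u.(let v = false in 6)) (let w = 15 in (\p.9)))) < (((\q.((\r.(\s.2)) 2)) (if ((\t.false) 0) then (\a.a) else (let b = 2 in (\c.4)))) (if ((if false then false else false) || false) then (let d = (if true then 9 else 3) in (\e.7)) else (\f.((\g.6) f)))))
step 7: [let@0.1.1] ((-4 * ((\u.(let v = false in 6)) (\p.9))) < (((\q.((\r.(\s.2)) 2)) (if ((\t.false) 0) then (\a.a) else (let b = 2 in (\c.4)))) (if ((if false then false else false) || false) then (let d = (if true then 9 else 3) in (\e.7)) else (\f.((\g.6) f)))))
step 8: [beta@0.1] ((-4 * (let v = false in 6)) < (((\q.((\r.(\s.2)) 2)) (if ((\t.false) 0) then (\a.a) else (let b = 2 in (\c.4)))) (if ((if false then false else false) || false) then (let d = (if true then 9 else 3) in (\e.7)) else (\f.((\g.6) f)))))
step 9: [let@0.1] ((-4 * 6) < (((\q.((\r.(\s.2)) 2)) (if ((\t.false) 0) then (\a.a) else (let b = 2 in (\c.4)))) (if ((if false then false else false) || false) then (let d = (if true then 9 else 3) in (\e.7)) else (\f.((\g.6) f)))))
step 10: [delta@0] (-24 < (((\q.((\r.(\s.2)) 2)) (if ((\t.false) 0) then (\a.a) else (let b = 2 in (\c.4)))) (if ((if false then false else false) || false) then (let d = (if true then 9 else 3) in (\e.7)) else (\f.((\g.6) f)))))
step 11: [beta@1.0.1.0] (-24 < (((\q.((\r.(\s.2)) 2)) (if false then (\a.a) else (let b = 2 in (\c.4)))) (if ((if false then false else false) || false) then (let d = (if true then 9 else 3) in (\e.7)) else (\f.((\g.6) f)))))
step 12: [if@1.0.1] (-24 < (((\q.((\r.(\s.2)) 2)) (let b = 2 in (\c.4))) (if ((if false then false else false) || false) then (let d = (if true then 9 else 3) in (\e.7)) else (\f.((\g.6) f)))))
step 13: [let@1.0.1] (-24 < (((\q.((\r.(\s.2)) 2)) (\c.4)) (if ((if false then false else false) || false) then (let d = (if true then 9 else 3) in (\e.7)) else (\f.((\g.6) f)))))
step 14: [beta@1.0] (-24 < (((\r.(\s.2)) 2) (if ((if false then false else false) || false) then (let d = (if true then 9 else 3) in (\e.7)) else (\f.((\g.6) f)))))
step 15: [beta@1.0] (-24 < ((\s.2) (if ((if false then false else false) || false) then (let d = (if true then 9 else 3) in (\e.7)) else (\f.((\g.6) f)))))
step 16: [if@1.1.0.0] (-24 < ((\s.2) (if (false || false) then (let d = (if true then 9 else 3) in (\e.7)) else (\f.((\g.6) f)))))
step 17: [delta@1.1.0] (-24 < ((\s.2) (if false then (let d = (if true then 9 else 3) in (\e.7)) else (\f.((\g.6) f)))))
step 18: [if@1.1] (-24 < ((\s.2) (\f.((\g.6) f))))
step 19: [beta@1] (-24 < 2)
step 20: [delta@root] true

Answer: true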